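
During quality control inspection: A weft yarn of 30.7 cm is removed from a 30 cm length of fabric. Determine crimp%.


Formula: Crimp% = ((L_yarn - L_fabric) / L_fabric) * 100
Step 1: Extension = 30.7 - 30 = 0.7 cm
Step 2: Crimp% = (0.7 / 30) * 100
Step 3: Crimp% = 0.023333 * 100 = 2.3333% ≈ 2.3%

2.3%


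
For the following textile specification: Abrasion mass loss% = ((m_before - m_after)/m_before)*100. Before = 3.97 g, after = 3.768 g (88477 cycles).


Formula: Mass loss% = ((m_before - m_after) / m_before) * 100
Step 1: Mass loss = 3.97 - 3.768 = 0.202 g
Step 2: Ratio = 0.202 / 3.97 = 0.0508816
Step 3: Mass loss% = 0.0508816 * 100 = 5.08816% ≈ 5.09%

5.09%


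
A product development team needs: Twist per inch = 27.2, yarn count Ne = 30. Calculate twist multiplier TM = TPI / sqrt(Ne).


Formula: TM = TPI / sqrt(Ne)
Step 1: sqrt(Ne) = sqrt(30) = 5.4772
Step 2: TM = 27.2 / 5.4772 = 4.97

4.97 TM


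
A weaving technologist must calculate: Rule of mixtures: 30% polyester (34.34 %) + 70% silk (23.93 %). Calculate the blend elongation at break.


Formula: Blend property = (fraction_A * property_A) + (fraction_B * property_B)
Step 1: Contribution A = 30/100 * 34.34 % = 10.302 %
Step 2: Contribution B = 70/100 * 23.93 % = 16.751 %
Step 3: Blend elongation at break = 10.302 + 16.751 = 27.053 %

27.053 %


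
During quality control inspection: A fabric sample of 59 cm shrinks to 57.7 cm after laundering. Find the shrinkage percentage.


Formula: Shrinkage% = ((L_before - L_after) / L_before) * 100
Step 1: Shrinkage = 59 - 57.7 = 1.3 cm
Step 2: Shrinkage% = (1.3 / 59) * 100
Step 3: Shrinkage% = 0.022034 * 100 = 2.2034% ≈ 2.2%

2.2%


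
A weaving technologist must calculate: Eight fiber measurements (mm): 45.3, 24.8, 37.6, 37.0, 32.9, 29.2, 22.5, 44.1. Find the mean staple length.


Formula: Mean = sum of lengths / count
Sum = 45.3 + 24.8 + 37.6 + 37.0 + 32.9 + 29.2 + 22.5 + 44.1
Sum = 273.4 mm
Mean = 273.4 / 8 = 34.18 mm

34.18 mm


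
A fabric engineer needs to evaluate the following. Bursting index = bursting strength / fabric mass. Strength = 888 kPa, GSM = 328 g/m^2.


Formula: Bursting Index = Bursting Strength / Fabric GSM
BI = 888 kPa / 328 g/m^2
BI = 2.707 kPa/(g/m^2)

2.707 kPa/(g/m^2)


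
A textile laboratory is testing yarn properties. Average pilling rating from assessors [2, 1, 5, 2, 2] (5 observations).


Formula: Mean = sum / count
Sum = 2 + 1 + 5 + 2 + 2 = 12
Mean = 12 / 5 = 2.4

2.4


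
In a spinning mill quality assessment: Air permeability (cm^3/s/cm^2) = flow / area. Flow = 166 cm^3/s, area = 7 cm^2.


Formula: Air Permeability = Airflow / Test Area
AP = 166 cm^3/s / 7 cm^2
AP = 23.7 cm^3/s/cm^2

23.7 cm^3/s/cm^2


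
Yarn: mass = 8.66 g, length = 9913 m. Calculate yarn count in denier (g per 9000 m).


Formula: den = (mass_g / length_m) * 9000
Substituting: den = (8.66 / 9913) * 9000
Intermediate: 8.66 / 9913 = 0.0008736 g/m
den = 0.0008736 * 9000 = 7.9 denier

7.9 denier


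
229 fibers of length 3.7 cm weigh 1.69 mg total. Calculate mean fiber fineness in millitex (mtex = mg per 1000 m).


Formula: fineness (mtex) = mass (mg) / total length (km) = (mass_mg / total_length_m) * 1000
Step 1: Convert fiber length: 3.7 cm = 0.037 m
Step 2: Total fiber length = 229 * 0.037 = 8.473 m
Step 3: Linear density = 1.69 mg / 8.473 m = 0.1995 mg/m
Step 4: fineness = 0.1995 * 1000 = 199.5 mtex

199.5 mtex


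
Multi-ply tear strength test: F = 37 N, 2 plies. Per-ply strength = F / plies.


Formula: Per-ply strength = Total force / Number of plies
Per-ply = 37 N / 2
Per-ply = 18.5 N

18.5 N


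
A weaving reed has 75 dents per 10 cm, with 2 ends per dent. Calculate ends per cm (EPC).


Formula: EPC = (dents per 10 cm * ends per dent) / 10
Step 1: Total ends per 10 cm = 75 * 2 = 150
Step 2: EPC = 150 / 10 = 15.0 ends/cm

15.0 ends/cm


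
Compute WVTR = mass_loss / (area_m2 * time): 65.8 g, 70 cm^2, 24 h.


Formula: WVTR = mass_loss / (area * time)
Step 1: Convert area: 70 cm^2 = 0.007 m^2
Step 2: WVTR = 65.8 g / (0.007 m^2 * 24 h)
Step 3: WVTR = 65.8 / 0.168 = 391.7 g/m^2/h

391.7 g/m^2/h


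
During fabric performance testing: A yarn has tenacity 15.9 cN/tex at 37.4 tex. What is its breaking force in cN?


Formula: Breaking force = Tenacity * Linear density
F = 15.9 cN/tex * 37.4 tex
F = 594.66 cN

594.66 cN


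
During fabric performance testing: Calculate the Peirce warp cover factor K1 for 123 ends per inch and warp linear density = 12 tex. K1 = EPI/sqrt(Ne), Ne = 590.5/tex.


Formula: K1 = EPI / sqrt(Ne), with Ne = 590.5 / tex_warp
Step 1: Ne = 590.5 / 12 = 49.208
Step 2: sqrt(Ne) = sqrt(49.208) = 7.0148
Step 3: K1 = 123 / 7.0148 = 17.5

17.5


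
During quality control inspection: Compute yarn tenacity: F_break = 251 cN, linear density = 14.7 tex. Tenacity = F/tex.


Formula: Tenacity = Breaking force / Linear density
Tenacity = 251 cN / 14.7 tex
Tenacity = 17.07 cN/tex

17.07 cN/tex


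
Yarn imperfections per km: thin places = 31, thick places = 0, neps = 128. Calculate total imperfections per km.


Formula: Total = thin places + thick places + neps
Total = 31 + 0 + 128
Total = 159 imperfections/km

159 imperfections/km


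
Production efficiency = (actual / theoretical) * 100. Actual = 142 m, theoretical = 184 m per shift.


Formula: Efficiency% = (Actual output / Theoretical output) * 100
Efficiency% = (142 / 184) * 100
Efficiency% = 0.771739 * 100 = 77.1739% ≈ 77.2%

77.2%


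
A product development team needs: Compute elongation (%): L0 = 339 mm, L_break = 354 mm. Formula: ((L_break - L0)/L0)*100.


Formula: Elongation (%) = ((L_break - L0) / L0) * 100
Step 1: Extension = 354 - 339 = 15 mm
Step 2: Elongation = (15 / 339) * 100
Step 3: Elongation = 0.044248 * 100 = 4.4248% ≈ 4.4%

4.4%


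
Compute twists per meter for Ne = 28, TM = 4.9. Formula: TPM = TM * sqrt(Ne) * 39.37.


Formula: TPM = TM * sqrt(Ne) * 39.37
Step 1: sqrt(Ne) = sqrt(28) = 5.2915
Step 2: TM * sqrt(Ne) = 4.9 * 5.2915 = 25.9284
Step 3: TPM = 25.9284 * 39.37 = 1021 twists/m

1021 twists/m


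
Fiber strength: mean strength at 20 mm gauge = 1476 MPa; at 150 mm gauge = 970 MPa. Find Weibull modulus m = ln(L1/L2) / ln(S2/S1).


Formula: m = ln(L1/L2) / ln(S2/S1)
Step 1: ln(L1/L2) = ln(20/150) = -2.01490
Step 2: S2/S1 = 970/1476 = 0.65718
Step 3: ln(S2/S1) = ln(0.65718) = -0.41980
Step 4: m = -2.01490 / -0.41980 = 4.80

4.80 (Weibull m)


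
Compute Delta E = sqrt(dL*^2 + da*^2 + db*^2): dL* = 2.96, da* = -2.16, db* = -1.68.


Formula: Delta E = sqrt(dL*^2 + da*^2 + db*^2)
Step 1: dL*^2 = 2.96^2 = 8.7616
Step 2: da*^2 = (-2.16)^2 = 4.6656
Step 3: db*^2 = (-1.68)^2 = 2.8224
Step 4: Sum = 8.7616 + 4.6656 + 2.8224 = 16.2496
Step 5: Delta E = sqrt(16.2496) = 4.03

4.03 Delta E


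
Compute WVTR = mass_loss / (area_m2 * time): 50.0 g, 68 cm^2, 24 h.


Formula: WVTR = mass_loss / (area * time)
Step 1: Convert area: 68 cm^2 = 0.0068 m^2
Step 2: WVTR = 50.0 g / (0.0068 m^2 * 24 h)
Step 3: WVTR = 50.0 / 0.1632 = 306.4 g/m^2/h

306.4 g/m^2/h


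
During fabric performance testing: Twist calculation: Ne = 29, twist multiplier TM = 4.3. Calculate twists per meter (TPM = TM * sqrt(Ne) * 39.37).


Formula: TPM = TM * sqrt(Ne) * 39.37
Step 1: sqrt(Ne) = sqrt(29) = 5.3852
Step 2: TM * sqrt(Ne) = 4.3 * 5.3852 = 23.1564
Step 3: TPM = 23.1564 * 39.37 = 912 twists/m

912 twists/m


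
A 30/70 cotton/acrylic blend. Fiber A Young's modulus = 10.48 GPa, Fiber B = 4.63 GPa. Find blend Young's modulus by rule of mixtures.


Formula: Blend property = (fraction_A * property_A) + (fraction_B * property_B)
Step 1: Contribution A = 30/100 * 10.48 GPa = 3.144 GPa
Step 2: Contribution B = 70/100 * 4.63 GPa = 3.241 GPa
Step 3: Blend Young's modulus = 3.144 + 3.241 = 6.385 GPa

6.385 GPa


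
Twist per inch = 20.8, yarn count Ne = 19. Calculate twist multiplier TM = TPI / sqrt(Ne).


Formula: TM = TPI / sqrt(Ne)
Step 1: sqrt(Ne) = sqrt(19) = 4.3589
Step 2: TM = 20.8 / 4.3589 = 4.77

4.77 TM


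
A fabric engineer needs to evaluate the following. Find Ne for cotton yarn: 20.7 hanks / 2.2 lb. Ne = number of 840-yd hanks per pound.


Formula: Ne = hanks / mass_lb
Substituting: Ne = 20.7 / 2.2
Ne = 9.4

9.4 Ne


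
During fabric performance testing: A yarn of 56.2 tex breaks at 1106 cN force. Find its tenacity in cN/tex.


Formula: Tenacity = Breaking force / Linear density
Tenacity = 1106 cN / 56.2 tex
Tenacity = 19.68 cN/tex

19.68 cN/tex


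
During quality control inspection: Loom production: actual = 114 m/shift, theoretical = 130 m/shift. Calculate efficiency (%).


Formula: Efficiency% = (Actual output / Theoretical output) * 100
Efficiency% = (114 / 130) * 100
Efficiency% = 0.876923 * 100 = 87.6923% ≈ 87.7%

87.7%


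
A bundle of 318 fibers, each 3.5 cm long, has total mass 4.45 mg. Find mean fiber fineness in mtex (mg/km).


Formula: fineness (mtex) = mass (mg) / total length (km) = (mass_mg / total_length_m) * 1000
Step 1: Convert fiber length: 3.5 cm = 0.035 m
Step 2: Total fiber length = 318 * 0.035 = 11.13 m
Step 3: Linear density = 4.45 mg / 11.13 m = 0.3998 mg/m
Step 4: fineness = 0.3998 * 1000 = 399.8 mtex

399.8 mtex


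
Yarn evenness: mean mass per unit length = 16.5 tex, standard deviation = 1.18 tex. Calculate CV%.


Formula: CV% = (standard deviation / mean) * 100
Step 1: Ratio = 1.18 / 16.5 = 0.071515
Step 2: CV% = 0.071515 * 100 = 7.1515% ≈ 7.2%

7.2%


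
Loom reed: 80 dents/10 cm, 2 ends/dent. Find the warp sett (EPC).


Formula: EPC = (dents per 10 cm * ends per dent) / 10
Step 1: Total ends per 10 cm = 80 * 2 = 160
Step 2: EPC = 160 / 10 = 16.0 ends/cm

16.0 ends/cm


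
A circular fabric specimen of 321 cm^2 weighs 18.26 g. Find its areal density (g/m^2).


Formula: GSM = mass_g / area_m2
Step 1: Convert area: 321 cm^2 = 321 / 10000 = 0.0321 m^2
Step 2: GSM = 18.26 g / 0.0321 m^2 = 568.8 g/m^2

568.8 g/m^2


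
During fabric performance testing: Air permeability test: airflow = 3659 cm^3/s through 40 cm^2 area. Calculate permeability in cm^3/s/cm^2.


Formula: Air Permeability = Airflow / Test Area
AP = 3659 cm^3/s / 40 cm^2
AP = 91.5 cm^3/s/cm^2

91.5 cm^3/s/cm^2


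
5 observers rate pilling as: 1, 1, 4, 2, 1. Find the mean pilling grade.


Formula: Mean = sum / count
Sum = 1 + 1 + 4 + 2 + 1 = 9
Mean = 9 / 5 = 1.8

1.8


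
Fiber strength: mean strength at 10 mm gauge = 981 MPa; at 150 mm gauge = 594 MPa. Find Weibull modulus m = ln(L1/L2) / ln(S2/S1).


Formula: m = ln(L1/L2) / ln(S2/S1)
Step 1: ln(L1/L2) = ln(10/150) = -2.70805
Step 2: S2/S1 = 594/981 = 0.6055
Step 3: ln(S2/S1) = ln(0.6055) = -0.50170
Step 4: m = -2.70805 / -0.50170 = 5.40

5.40 (Weibull m)


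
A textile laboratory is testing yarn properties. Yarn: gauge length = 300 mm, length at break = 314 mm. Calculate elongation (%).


Formula: Elongation (%) = ((L_break - L0) / L0) * 100
Step 1: Extension = 314 - 300 = 14 mm
Step 2: Elongation = (14 / 300) * 100
Step 3: Elongation = 0.046667 * 100 = 4.6667% ≈ 4.7%

4.7%


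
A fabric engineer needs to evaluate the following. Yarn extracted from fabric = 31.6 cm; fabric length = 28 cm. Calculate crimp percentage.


Formula: Crimp% = ((L_yarn - L_fabric) / L_fabric) * 100
Step 1: Extension = 31.6 - 28 = 3.6 cm
Step 2: Crimp% = (3.6 / 28) * 100
Step 3: Crimp% = 0.128571 * 100 = 12.8571% ≈ 12.9%

12.9%


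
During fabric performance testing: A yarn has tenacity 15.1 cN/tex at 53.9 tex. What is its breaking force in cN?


Formula: Breaking force = Tenacity * Linear density
F = 15.1 cN/tex * 53.9 tex
F = 813.89 cN

813.89 cN


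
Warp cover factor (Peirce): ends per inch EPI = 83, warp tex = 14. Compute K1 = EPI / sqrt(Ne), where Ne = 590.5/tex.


Formula: K1 = EPI / sqrt(Ne), with Ne = 590.5 / tex_warp
Step 1: Ne = 590.5 / 14 = 42.179
Step 2: sqrt(Ne) = sqrt(42.179) = 6.4945
Step 3: K1 = 83 / 6.4945 = 12.8

12.8


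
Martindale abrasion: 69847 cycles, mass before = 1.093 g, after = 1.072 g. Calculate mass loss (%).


Formula: Mass loss% = ((m_before - m_after) / m_before) * 100
Step 1: Mass loss = 1.093 - 1.072 = 0.021 g
Step 2: Ratio = 0.021 / 1.093 = 0.0192132
Step 3: Mass loss% = 0.0192132 * 100 = 1.92132% ≈ 1.92%

1.92%


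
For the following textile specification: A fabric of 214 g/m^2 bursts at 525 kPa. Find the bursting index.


Formula: Bursting Index = Bursting Strength / Fabric GSM
BI = 525 kPa / 214 g/m^2
BI = 2.453 kPa/(g/m^2)

2.453 kPa/(g/m^2)


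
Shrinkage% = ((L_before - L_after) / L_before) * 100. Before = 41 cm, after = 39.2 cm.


Formula: Shrinkage% = ((L_before - L_after) / L_before) * 100
Step 1: Shrinkage = 41 - 39.2 = 1.8 cm
Step 2: Shrinkage% = (1.8 / 41) * 100
Step 3: Shrinkage% = 0.043902 * 100 = 4.3902% ≈ 4.4%

4.4%


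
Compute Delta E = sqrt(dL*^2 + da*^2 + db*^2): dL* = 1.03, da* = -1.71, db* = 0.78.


Formula: Delta E = sqrt(dL*^2 + da*^2 + db*^2)
Step 1: dL*^2 = 1.03^2 = 1.0609
Step 2: da*^2 = (-1.71)^2 = 2.9241
Step 3: db*^2 = 0.78^2 = 0.6084
Step 4: Sum = 1.0609 + 2.9241 + 0.6084 = 4.5934
Step 5: Delta E = sqrt(4.5934) = 2.14

2.14 Delta E


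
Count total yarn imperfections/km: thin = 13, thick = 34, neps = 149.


Formula: Total = thin places + thick places + neps
Total = 13 + 34 + 149
Total = 196 imperfections/km

196 imperfections/km


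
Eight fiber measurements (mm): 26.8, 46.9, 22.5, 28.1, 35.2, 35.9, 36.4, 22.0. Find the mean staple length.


Formula: Mean = sum of lengths / count
Sum = 26.8 + 46.9 + 22.5 + 28.1 + 35.2 + 35.9 + 36.4 + 22.0
Sum = 253.8 mm
Mean = 253.8 / 8 = 31.73 mm

31.73 mm


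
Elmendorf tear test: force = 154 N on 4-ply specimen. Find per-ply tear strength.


Formula: Per-ply strength = Total force / Number of plies
Per-ply = 154 N / 4
Per-ply = 38.5 N

38.5 N


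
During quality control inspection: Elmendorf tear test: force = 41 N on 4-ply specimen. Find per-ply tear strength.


Formula: Per-ply strength = Total force / Number of plies
Per-ply = 41 N / 4
Per-ply = 10.25 N

10.25 N


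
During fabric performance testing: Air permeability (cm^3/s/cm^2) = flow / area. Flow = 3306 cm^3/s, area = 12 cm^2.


Formula: Air Permeability = Airflow / Test Area
AP = 3306 cm^3/s / 12 cm^2
AP = 275.5 cm^3/s/cm^2

275.5 cm^3/s/cm^2


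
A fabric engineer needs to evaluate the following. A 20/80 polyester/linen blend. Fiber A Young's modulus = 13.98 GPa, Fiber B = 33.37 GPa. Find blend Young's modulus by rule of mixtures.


Formula: Blend property = (fraction_A * property_A) + (fraction_B * property_B)
Step 1: Contribution A = 20/100 * 13.98 GPa = 2.796 GPa
Step 2: Contribution B = 80/100 * 33.37 GPa = 26.696 GPa
Step 3: Blend Young's modulus = 2.796 + 26.696 = 29.492 GPa

29.492 GPa


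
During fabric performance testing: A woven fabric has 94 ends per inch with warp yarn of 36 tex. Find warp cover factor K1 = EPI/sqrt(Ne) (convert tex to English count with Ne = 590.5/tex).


Formula: K1 = EPI / sqrt(Ne), with Ne = 590.5 / tex_warp
Step 1: Ne = 590.5 / 36 = 16.403
Step 2: sqrt(Ne) = sqrt(16.403) = 4.0501
Step 3: K1 = 94 / 4.0501 = 23.2

23.2


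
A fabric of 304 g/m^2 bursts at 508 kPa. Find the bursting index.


Formula: Bursting Index = Bursting Strength / Fabric GSM
BI = 508 kPa / 304 g/m^2
BI = 1.671 kPa/(g/m^2)

1.671 kPa/(g/m^2)


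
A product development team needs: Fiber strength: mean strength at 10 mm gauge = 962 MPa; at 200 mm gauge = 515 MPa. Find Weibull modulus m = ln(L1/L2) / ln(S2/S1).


Formula: m = ln(L1/L2) / ln(S2/S1)
Step 1: ln(L1/L2) = ln(10/200) = -2.99573
Step 2: S2/S1 = 515/962 = 0.53534
Step 3: ln(S2/S1) = ln(0.53534) = -0.62485
Step 4: m = -2.99573 / -0.62485 = 4.79

4.79 (Weibull m)


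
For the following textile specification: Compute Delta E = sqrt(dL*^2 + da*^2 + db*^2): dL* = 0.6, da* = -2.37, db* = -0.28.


Formula: Delta E = sqrt(dL*^2 + da*^2 + db*^2)
Step 1: dL*^2 = 0.6^2 = 0.36
Step 2: da*^2 = (-2.37)^2 = 5.6169
Step 3: db*^2 = (-0.28)^2 = 0.0784
Step 4: Sum = 0.36 + 5.6169 + 0.0784 = 6.0553
Step 5: Delta E = sqrt(6.0553) = 2.46

2.46 Delta E


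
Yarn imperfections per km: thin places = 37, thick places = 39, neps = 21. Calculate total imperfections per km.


Formula: Total = thin places + thick places + neps
Total = 37 + 39 + 21
Total = 97 imperfections/km

97 imperfections/km


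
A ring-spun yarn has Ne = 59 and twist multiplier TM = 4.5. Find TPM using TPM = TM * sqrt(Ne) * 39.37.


Formula: TPM = TM * sqrt(Ne) * 39.37
Step 1: sqrt(Ne) = sqrt(59) = 7.6811
Step 2: TM * sqrt(Ne) = 4.5 * 7.6811 = 34.565
Step 3: TPM = 34.565 * 39.37 = 1361 twists/m

1361 twists/m


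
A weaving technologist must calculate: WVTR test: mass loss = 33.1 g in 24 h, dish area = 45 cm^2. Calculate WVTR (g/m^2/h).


Formula: WVTR = mass_loss / (area * time)
Step 1: Convert area: 45 cm^2 = 0.0045 m^2
Step 2: WVTR = 33.1 g / (0.0045 m^2 * 24 h)
Step 3: WVTR = 33.1 / 0.108 = 306.5 g/m^2/h

306.5 g/m^2/h


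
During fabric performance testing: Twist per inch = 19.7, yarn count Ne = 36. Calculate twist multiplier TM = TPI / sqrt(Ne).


Formula: TM = TPI / sqrt(Ne)
Step 1: sqrt(Ne) = sqrt(36) = 6
Step 2: TM = 19.7 / 6 = 3.28

3.28 TM


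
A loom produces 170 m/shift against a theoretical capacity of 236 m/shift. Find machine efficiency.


Formula: Efficiency% = (Actual output / Theoretical output) * 100
Efficiency% = (170 / 236) * 100
Efficiency% = 0.720339 * 100 = 72.0339% ≈ 72.0%

72.0%


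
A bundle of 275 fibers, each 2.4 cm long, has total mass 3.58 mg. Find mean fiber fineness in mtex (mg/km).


Formula: fineness (mtex) = mass (mg) / total length (km) = (mass_mg / total_length_m) * 1000
Step 1: Convert fiber length: 2.4 cm = 0.024 m
Step 2: Total fiber length = 275 * 0.024 = 6.6 m
Step 3: Linear density = 3.58 mg / 6.6 m = 0.5424 mg/m
Step 4: fineness = 0.5424 * 1000 = 542.4 mtex

542.4 mtex


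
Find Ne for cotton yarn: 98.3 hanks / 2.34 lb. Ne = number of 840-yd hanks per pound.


Formula: Ne = hanks / mass_lb
Substituting: Ne = 98.3 / 2.34
Ne = 42.0

42.0 Ne


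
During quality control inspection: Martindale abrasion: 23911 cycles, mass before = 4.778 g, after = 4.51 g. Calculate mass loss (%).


Formula: Mass loss% = ((m_before - m_after) / m_before) * 100
Step 1: Mass loss = 4.778 - 4.51 = 0.268 g
Step 2: Ratio = 0.268 / 4.778 = 0.0560904
Step 3: Mass loss% = 0.0560904 * 100 = 5.60904% ≈ 5.61%

5.61%


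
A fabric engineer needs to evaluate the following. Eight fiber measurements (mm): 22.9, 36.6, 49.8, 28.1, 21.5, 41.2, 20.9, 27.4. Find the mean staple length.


Formula: Mean = sum of lengths / count
Sum = 22.9 + 36.6 + 49.8 + 28.1 + 21.5 + 41.2 + 20.9 + 27.4
Sum = 248.4 mm
Mean = 248.4 / 8 = 31.05 mm

31.05 mm


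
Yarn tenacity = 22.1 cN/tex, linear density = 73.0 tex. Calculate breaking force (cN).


Formula: Breaking force = Tenacity * Linear density
F = 22.1 cN/tex * 73.0 tex
F = 1613.30 cN

1613.30 cN


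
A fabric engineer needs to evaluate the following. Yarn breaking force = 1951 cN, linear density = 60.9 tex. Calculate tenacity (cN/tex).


Formula: Tenacity = Breaking force / Linear density
Tenacity = 1951 cN / 60.9 tex
Tenacity = 32.04 cN/tex

32.04 cN/tex


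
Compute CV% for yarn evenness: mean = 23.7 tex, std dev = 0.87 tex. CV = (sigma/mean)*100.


Formula: CV% = (standard deviation / mean) * 100
Step 1: Ratio = 0.87 / 23.7 = 0.036709
Step 2: CV% = 0.036709 * 100 = 3.6709% ≈ 3.7%

3.7%


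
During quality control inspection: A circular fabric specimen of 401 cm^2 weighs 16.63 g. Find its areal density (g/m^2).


Formula: GSM = mass_g / area_m2
Step 1: Convert area: 401 cm^2 = 401 / 10000 = 0.0401 m^2
Step 2: GSM = 16.63 g / 0.0401 m^2 = 414.7 g/m^2

414.7 g/m^2


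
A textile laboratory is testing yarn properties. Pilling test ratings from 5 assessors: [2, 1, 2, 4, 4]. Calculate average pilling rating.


Formula: Mean = sum / count
Sum = 2 + 1 + 2 + 4 + 4 = 13
Mean = 13 / 5 = 2.6

2.6


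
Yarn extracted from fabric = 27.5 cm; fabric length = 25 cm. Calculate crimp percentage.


Formula: Crimp% = ((L_yarn - L_fabric) / L_fabric) * 100
Step 1: Extension = 27.5 - 25 = 2.5 cm
Step 2: Crimp% = (2.5 / 25) * 100
Step 3: Crimp% = 0.1 * 100 = 10.0%

10.0%


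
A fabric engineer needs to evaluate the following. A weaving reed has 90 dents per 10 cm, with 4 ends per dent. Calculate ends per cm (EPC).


Formula: EPC = (dents per 10 cm * ends per dent) / 10
Step 1: Total ends per 10 cm = 90 * 4 = 360
Step 2: EPC = 360 / 10 = 36.0 ends/cm

36.0 ends/cm


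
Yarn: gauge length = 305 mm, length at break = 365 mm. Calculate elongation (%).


Formula: Elongation (%) = ((L_break - L0) / L0) * 100
Step 1: Extension = 365 - 305 = 60 mm
Step 2: Elongation = (60 / 305) * 100
Step 3: Elongation = 0.196721 * 100 = 19.6721% ≈ 19.7%

19.7%


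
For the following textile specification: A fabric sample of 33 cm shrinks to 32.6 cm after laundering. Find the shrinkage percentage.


Formula: Shrinkage% = ((L_before - L_after) / L_before) * 100
Step 1: Shrinkage = 33 - 32.6 = 0.4 cm
Step 2: Shrinkage% = (0.4 / 33) * 100
Step 3: Shrinkage% = 0.012121 * 100 = 1.2121% ≈ 1.2%

1.2%


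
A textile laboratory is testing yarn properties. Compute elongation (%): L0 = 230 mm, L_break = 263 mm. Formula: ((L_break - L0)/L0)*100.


Formula: Elongation (%) = ((L_break - L0) / L0) * 100
Step 1: Extension = 263 - 230 = 33 mm
Step 2: Elongation = (33 / 230) * 100
Step 3: Elongation = 0.143478 * 100 = 14.3478% ≈ 14.3%

14.3%


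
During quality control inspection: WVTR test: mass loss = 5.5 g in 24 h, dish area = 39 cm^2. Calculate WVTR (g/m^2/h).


Formula: WVTR = mass_loss / (area * time)
Step 1: Convert area: 39 cm^2 = 0.0039 m^2
Step 2: WVTR = 5.5 g / (0.0039 m^2 * 24 h)
Step 3: WVTR = 5.5 / 0.0936 = 58.8 g/m^2/h

58.8 g/m^2/h


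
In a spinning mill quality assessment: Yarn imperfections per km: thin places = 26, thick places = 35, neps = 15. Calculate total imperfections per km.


Formula: Total = thin places + thick places + neps
Total = 26 + 35 + 15
Total = 76 imperfections/km

76 imperfections/km


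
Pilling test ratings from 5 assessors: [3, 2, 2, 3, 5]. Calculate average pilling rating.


Formula: Mean = sum / count
Sum = 3 + 2 + 2 + 3 + 5 = 15
Mean = 15 / 5 = 3.0

3.0


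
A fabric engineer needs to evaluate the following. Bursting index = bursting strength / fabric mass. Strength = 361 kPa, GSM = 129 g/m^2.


Formula: Bursting Index = Bursting Strength / Fabric GSM
BI = 361 kPa / 129 g/m^2
BI = 2.798 kPa/(g/m^2)

2.798 kPa/(g/m^2)


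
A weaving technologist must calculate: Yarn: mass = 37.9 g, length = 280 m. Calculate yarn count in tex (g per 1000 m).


Formula: Tex = (mass_g / length_m) * 1000
Substituting: Tex = (37.9 / 280) * 1000
Intermediate: 37.9 / 280 = 0.13535714 g/m
Tex = 0.13535714 * 1000 = 135.36 tex

135.36 tex


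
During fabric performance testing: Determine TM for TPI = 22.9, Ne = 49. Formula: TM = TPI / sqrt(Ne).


Formula: TM = TPI / sqrt(Ne)
Step 1: sqrt(Ne) = sqrt(49) = 7
Step 2: TM = 22.9 / 7 = 3.27

3.27 TM


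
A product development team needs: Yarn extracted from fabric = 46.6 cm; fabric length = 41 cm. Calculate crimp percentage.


Formula: Crimp% = ((L_yarn - L_fabric) / L_fabric) * 100
Step 1: Extension = 46.6 - 41 = 5.6 cm
Step 2: Crimp% = (5.6 / 41) * 100
Step 3: Crimp% = 0.136585 * 100 = 13.6585% ≈ 13.7%

13.7%


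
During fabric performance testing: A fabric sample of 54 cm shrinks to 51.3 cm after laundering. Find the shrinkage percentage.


Formula: Shrinkage% = ((L_before - L_after) / L_before) * 100
Step 1: Shrinkage = 54 - 51.3 = 2.7 cm
Step 2: Shrinkage% = (2.7 / 54) * 100
Step 3: Shrinkage% = 0.05 * 100 = 5.0%

5.0%


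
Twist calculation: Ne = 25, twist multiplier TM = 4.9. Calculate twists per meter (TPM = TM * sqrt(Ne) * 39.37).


Formula: TPM = TM * sqrt(Ne) * 39.37
Step 1: sqrt(Ne) = sqrt(25) = 5
Step 2: TM * sqrt(Ne) = 4.9 * 5 = 24.5
Step 3: TPM = 24.5 * 39.37 = 965 twists/m

965 twists/m


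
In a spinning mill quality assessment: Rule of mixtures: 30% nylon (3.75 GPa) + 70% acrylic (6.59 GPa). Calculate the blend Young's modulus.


Formula: Blend property = (fraction_A * property_A) + (fraction_B * property_B)
Step 1: Contribution A = 30/100 * 3.75 GPa = 1.125 GPa
Step 2: Contribution B = 70/100 * 6.59 GPa = 4.613 GPa
Step 3: Blend Young's modulus = 1.125 + 4.613 = 5.738 GPa

5.738 GPa


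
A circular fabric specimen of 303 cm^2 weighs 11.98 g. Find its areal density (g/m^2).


Formula: GSM = mass_g / area_m2
Step 1: Convert area: 303 cm^2 = 303 / 10000 = 0.0303 m^2
Step 2: GSM = 11.98 g / 0.0303 m^2 = 395.4 g/m^2

395.4 g/m^2


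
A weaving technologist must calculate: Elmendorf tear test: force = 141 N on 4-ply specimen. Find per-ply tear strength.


Formula: Per-ply strength = Total force / Number of plies
Per-ply = 141 N / 4
Per-ply = 35.25 N

35.25 N


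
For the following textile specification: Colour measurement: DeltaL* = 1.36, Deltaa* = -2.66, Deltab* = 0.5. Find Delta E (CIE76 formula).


Formula: Delta E = sqrt(dL*^2 + da*^2 + db*^2)
Step 1: dL*^2 = 1.36^2 = 1.8496
Step 2: da*^2 = (-2.66)^2 = 7.0756
Step 3: db*^2 = 0.5^2 = 0.25
Step 4: Sum = 1.8496 + 7.0756 + 0.25 = 9.1752
Step 5: Delta E = sqrt(9.1752) = 3.03

3.03 Delta E


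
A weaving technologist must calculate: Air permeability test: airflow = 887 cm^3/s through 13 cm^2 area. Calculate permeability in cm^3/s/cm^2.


Formula: Air Permeability = Airflow / Test Area
AP = 887 cm^3/s / 13 cm^2
AP = 68.2 cm^3/s/cm^2

68.2 cm^3/s/cm^2


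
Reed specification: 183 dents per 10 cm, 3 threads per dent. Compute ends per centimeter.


Formula: EPC = (dents per 10 cm * ends per dent) / 10
Step 1: Total ends per 10 cm = 183 * 3 = 549
Step 2: EPC = 549 / 10 = 54.9 ends/cm

54.9 ends/cm


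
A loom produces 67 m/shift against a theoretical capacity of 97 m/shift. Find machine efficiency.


Formula: Efficiency% = (Actual output / Theoretical output) * 100
Efficiency% = (67 / 97) * 100
Efficiency% = 0.690722 * 100 = 69.0722% ≈ 69.1%

69.1%


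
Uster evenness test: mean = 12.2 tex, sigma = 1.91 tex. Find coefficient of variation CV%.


Formula: CV% = (standard deviation / mean) * 100
Step 1: Ratio = 1.91 / 12.2 = 0.156557
Step 2: CV% = 0.156557 * 100 = 15.6557% ≈ 15.7%

15.7%


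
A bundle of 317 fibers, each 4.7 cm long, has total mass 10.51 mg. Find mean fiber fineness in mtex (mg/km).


Formula: fineness (mtex) = mass (mg) / total length (km) = (mass_mg / total_length_m) * 1000
Step 1: Convert fiber length: 4.7 cm = 0.047 m
Step 2: Total fiber length = 317 * 0.047 = 14.899 m
Step 3: Linear density = 10.51 mg / 14.899 m = 0.7054 mg/m
Step 4: fineness = 0.7054 * 1000 = 705.4 mtex

705.4 mtex


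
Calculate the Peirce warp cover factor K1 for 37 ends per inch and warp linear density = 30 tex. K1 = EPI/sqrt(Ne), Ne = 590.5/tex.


Formula: K1 = EPI / sqrt(Ne), with Ne = 590.5 / tex_warp
Step 1: Ne = 590.5 / 30 = 19.683
Step 2: sqrt(Ne) = sqrt(19.683) = 4.4366
Step 3: K1 = 37 / 4.4366 = 8.3

8.3


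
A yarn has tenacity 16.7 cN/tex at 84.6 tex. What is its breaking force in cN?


Formula: Breaking force = Tenacity * Linear density
F = 16.7 cN/tex * 84.6 tex
F = 1412.82 cN

1412.82 cN


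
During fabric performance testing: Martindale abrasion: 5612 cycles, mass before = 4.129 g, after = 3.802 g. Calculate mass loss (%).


Formula: Mass loss% = ((m_before - m_after) / m_before) * 100
Step 1: Mass loss = 4.129 - 3.802 = 0.327 g
Step 2: Ratio = 0.327 / 4.129 = 0.0791959
Step 3: Mass loss% = 0.0791959 * 100 = 7.91959% ≈ 7.92%

7.92%


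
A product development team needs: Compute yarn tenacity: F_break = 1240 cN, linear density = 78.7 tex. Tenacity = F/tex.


Formula: Tenacity = Breaking force / Linear density
Tenacity = 1240 cN / 78.7 tex
Tenacity = 15.76 cN/tex

15.76 cN/tex


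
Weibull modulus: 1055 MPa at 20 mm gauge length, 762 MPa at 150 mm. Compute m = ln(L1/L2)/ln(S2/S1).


Formula: m = ln(L1/L2) / ln(S2/S1)
Step 1: ln(L1/L2) = ln(20/150) = -2.01490
Step 2: S2/S1 = 762/1055 = 0.72227
Step 3: ln(S2/S1) = ln(0.72227) = -0.32536
Step 4: m = -2.01490 / -0.32536 = 6.19

6.19 (Weibull m)


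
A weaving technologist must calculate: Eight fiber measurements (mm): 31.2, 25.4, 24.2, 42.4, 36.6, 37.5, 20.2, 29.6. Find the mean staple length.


Formula: Mean = sum of lengths / count
Sum = 31.2 + 25.4 + 24.2 + 42.4 + 36.6 + 37.5 + 20.2 + 29.6
Sum = 247.1 mm
Mean = 247.1 / 8 = 30.89 mm

30.89 mm


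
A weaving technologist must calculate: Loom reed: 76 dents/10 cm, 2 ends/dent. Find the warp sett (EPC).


Formula: EPC = (dents per 10 cm * ends per dent) / 10
Step 1: Total ends per 10 cm = 76 * 2 = 152
Step 2: EPC = 152 / 10 = 15.2 ends/cm

15.2 ends/cm


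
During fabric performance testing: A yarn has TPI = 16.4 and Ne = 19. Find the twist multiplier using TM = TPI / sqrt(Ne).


Formula: TM = TPI / sqrt(Ne)
Step 1: sqrt(Ne) = sqrt(19) = 4.3589
Step 2: TM = 16.4 / 4.3589 = 3.76

3.76 TM


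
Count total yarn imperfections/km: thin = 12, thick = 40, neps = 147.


Formula: Total = thin places + thick places + neps
Total = 12 + 40 + 147
Total = 199 imperfections/km

199 imperfections/km


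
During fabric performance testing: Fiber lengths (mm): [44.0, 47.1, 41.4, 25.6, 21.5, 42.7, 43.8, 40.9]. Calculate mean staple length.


Formula: Mean = sum of lengths / count
Sum = 44.0 + 47.1 + 41.4 + 25.6 + 21.5 + 42.7 + 43.8 + 40.9
Sum = 307.0 mm
Mean = 307.0 / 8 = 38.38 mm

38.38 mm


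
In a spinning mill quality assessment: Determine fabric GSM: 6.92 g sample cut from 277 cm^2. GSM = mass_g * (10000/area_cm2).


Formula: GSM = mass_g / area_m2
Step 1: Convert area: 277 cm^2 = 277 / 10000 = 0.0277 m^2
Step 2: GSM = 6.92 g / 0.0277 m^2 = 249.8 g/m^2

249.8 g/m^2


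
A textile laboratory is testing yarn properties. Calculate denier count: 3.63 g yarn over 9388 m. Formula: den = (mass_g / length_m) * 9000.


Formula: den = (mass_g / length_m) * 9000
Substituting: den = (3.63 / 9388) * 9000
Intermediate: 3.63 / 9388 = 0.00038666 g/m
den = 0.00038666 * 9000 = 3.5 denier

3.5 denier


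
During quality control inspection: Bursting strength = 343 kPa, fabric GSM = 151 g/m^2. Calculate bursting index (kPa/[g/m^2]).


Formula: Bursting Index = Bursting Strength / Fabric GSM
BI = 343 kPa / 151 g/m^2
BI = 2.272 kPa/(g/m^2)

2.272 kPa/(g/m^2)


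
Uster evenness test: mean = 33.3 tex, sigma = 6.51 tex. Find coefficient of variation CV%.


Formula: CV% = (standard deviation / mean) * 100
Step 1: Ratio = 6.51 / 33.3 = 0.195495
Step 2: CV% = 0.195495 * 100 = 19.5495% ≈ 19.5%

19.5%


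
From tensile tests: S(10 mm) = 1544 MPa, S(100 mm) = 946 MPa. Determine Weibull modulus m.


Formula: m = ln(L1/L2) / ln(S2/S1)
Step 1: ln(L1/L2) = ln(10/100) = -2.30259
Step 2: S2/S1 = 946/1544 = 0.61269
Step 3: ln(S2/S1) = ln(0.61269) = -0.48990
Step 4: m = -2.30259 / -0.48990 = 4.70

4.70 (Weibull m)


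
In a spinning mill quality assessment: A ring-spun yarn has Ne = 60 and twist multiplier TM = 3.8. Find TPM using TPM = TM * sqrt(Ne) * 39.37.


Formula: TPM = TM * sqrt(Ne) * 39.37
Step 1: sqrt(Ne) = sqrt(60) = 7.746
Step 2: TM * sqrt(Ne) = 3.8 * 7.746 = 29.4348
Step 3: TPM = 29.4348 * 39.37 = 1159 twists/m

1159 twists/m


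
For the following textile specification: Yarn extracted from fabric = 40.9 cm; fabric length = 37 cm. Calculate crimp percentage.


Formula: Crimp% = ((L_yarn - L_fabric) / L_fabric) * 100
Step 1: Extension = 40.9 - 37 = 3.9 cm
Step 2: Crimp% = (3.9 / 37) * 100
Step 3: Crimp% = 0.105405 * 100 = 10.5405% ≈ 10.5%

10.5%


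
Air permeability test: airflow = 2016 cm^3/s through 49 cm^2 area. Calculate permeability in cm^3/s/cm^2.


Formula: Air Permeability = Airflow / Test Area
AP = 2016 cm^3/s / 49 cm^2
AP = 41.1 cm^3/s/cm^2

41.1 cm^3/s/cm^2


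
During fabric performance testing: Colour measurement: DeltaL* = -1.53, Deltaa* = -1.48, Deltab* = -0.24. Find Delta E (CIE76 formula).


Formula: Delta E = sqrt(dL*^2 + da*^2 + db*^2)
Step 1: dL*^2 = (-1.53)^2 = 2.3409
Step 2: da*^2 = (-1.48)^2 = 2.1904
Step 3: db*^2 = (-0.24)^2 = 0.0576
Step 4: Sum = 2.3409 + 2.1904 + 0.0576 = 4.5889
Step 5: Delta E = sqrt(4.5889) = 2.14

2.14 Delta E


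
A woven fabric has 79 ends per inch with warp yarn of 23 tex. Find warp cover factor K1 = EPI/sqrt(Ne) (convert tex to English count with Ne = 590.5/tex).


Formula: K1 = EPI / sqrt(Ne), with Ne = 590.5 / tex_warp
Step 1: Ne = 590.5 / 23 = 25.674
Step 2: sqrt(Ne) = sqrt(25.674) = 5.067
Step 3: K1 = 79 / 5.067 = 15.6

15.6


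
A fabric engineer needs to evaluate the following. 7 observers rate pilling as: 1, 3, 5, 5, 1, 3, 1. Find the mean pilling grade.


Formula: Mean = sum / count
Sum = 1 + 3 + 5 + 5 + 1 + 3 + 1 = 19
Mean = 19 / 7 = 2.7

2.7


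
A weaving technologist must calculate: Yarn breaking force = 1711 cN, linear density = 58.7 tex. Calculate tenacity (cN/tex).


Formula: Tenacity = Breaking force / Linear density
Tenacity = 1711 cN / 58.7 tex
Tenacity = 29.15 cN/tex

29.15 cN/tex


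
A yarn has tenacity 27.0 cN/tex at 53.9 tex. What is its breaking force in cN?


Formula: Breaking force = Tenacity * Linear density
F = 27.0 cN/tex * 53.9 tex
F = 1455.30 cN

1455.30 cN


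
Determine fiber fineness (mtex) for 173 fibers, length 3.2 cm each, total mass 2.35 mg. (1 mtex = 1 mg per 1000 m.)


Formula: fineness (mtex) = mass (mg) / total length (km) = (mass_mg / total_length_m) * 1000
Step 1: Convert fiber length: 3.2 cm = 0.032 m
Step 2: Total fiber length = 173 * 0.032 = 5.536 m
Step 3: Linear density = 2.35 mg / 5.536 m = 0.4245 mg/m
Step 4: fineness = 0.4245 * 1000 = 424.5 mtex

424.5 mtex


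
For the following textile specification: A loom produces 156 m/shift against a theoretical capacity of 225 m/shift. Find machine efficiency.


Formula: Efficiency% = (Actual output / Theoretical output) * 100
Efficiency% = (156 / 225) * 100
Efficiency% = 0.693333 * 100 = 69.3333% ≈ 69.3%

69.3%


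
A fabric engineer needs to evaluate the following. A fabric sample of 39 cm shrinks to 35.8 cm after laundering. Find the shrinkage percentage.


Formula: Shrinkage% = ((L_before - L_after) / L_before) * 100
Step 1: Shrinkage = 39 - 35.8 = 3.2 cm
Step 2: Shrinkage% = (3.2 / 39) * 100
Step 3: Shrinkage% = 0.082051 * 100 = 8.2051% ≈ 8.2%

8.2%


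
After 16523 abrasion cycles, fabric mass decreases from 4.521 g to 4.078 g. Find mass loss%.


Formula: Mass loss% = ((m_before - m_after) / m_before) * 100
Step 1: Mass loss = 4.521 - 4.078 = 0.443 g
Step 2: Ratio = 0.443 / 4.521 = 0.0979872
Step 3: Mass loss% = 0.0979872 * 100 = 9.79872% ≈ 9.80%

9.80%


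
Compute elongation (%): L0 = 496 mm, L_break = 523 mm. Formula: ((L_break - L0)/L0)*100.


Formula: Elongation (%) = ((L_break - L0) / L0) * 100
Step 1: Extension = 523 - 496 = 27 mm
Step 2: Elongation = (27 / 496) * 100
Step 3: Elongation = 0.054435 * 100 = 5.4435% ≈ 5.4%

5.4%


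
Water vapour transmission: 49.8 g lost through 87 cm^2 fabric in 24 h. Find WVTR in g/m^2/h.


Formula: WVTR = mass_loss / (area * time)
Step 1: Convert area: 87 cm^2 = 0.0087 m^2
Step 2: WVTR = 49.8 g / (0.0087 m^2 * 24 h)
Step 3: WVTR = 49.8 / 0.2088 = 238.5 g/m^2/h

238.5 g/m^2/h


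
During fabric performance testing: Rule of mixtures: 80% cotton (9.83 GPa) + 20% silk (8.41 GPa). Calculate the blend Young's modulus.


Formula: Blend property = (fraction_A * property_A) + (fraction_B * property_B)
Step 1: Contribution A = 80/100 * 9.83 GPa = 7.864 GPa
Step 2: Contribution B = 20/100 * 8.41 GPa = 1.682 GPa
Step 3: Blend Young's modulus = 7.864 + 1.682 = 9.546 GPa

9.546 GPa


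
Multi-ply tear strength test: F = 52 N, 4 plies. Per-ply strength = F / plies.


Formula: Per-ply strength = Total force / Number of plies
Per-ply = 52 N / 4
Per-ply = 13 N

13 N


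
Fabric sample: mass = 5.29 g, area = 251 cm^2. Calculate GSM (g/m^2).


Formula: GSM = mass_g / area_m2
Step 1: Convert area: 251 cm^2 = 251 / 10000 = 0.0251 m^2
Step 2: GSM = 5.29 g / 0.0251 m^2 = 210.8 g/m^2

210.8 g/m^2


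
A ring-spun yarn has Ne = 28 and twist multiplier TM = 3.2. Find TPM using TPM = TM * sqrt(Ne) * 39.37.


Formula: TPM = TM * sqrt(Ne) * 39.37
Step 1: sqrt(Ne) = sqrt(28) = 5.2915
Step 2: TM * sqrt(Ne) = 3.2 * 5.2915 = 16.9328
Step 3: TPM = 16.9328 * 39.37 = 667 twists/m

667 twists/m


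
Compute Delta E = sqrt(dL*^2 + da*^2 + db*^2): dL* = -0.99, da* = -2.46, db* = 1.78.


Formula: Delta E = sqrt(dL*^2 + da*^2 + db*^2)
Step 1: dL*^2 = (-0.99)^2 = 0.9801
Step 2: da*^2 = (-2.46)^2 = 6.0516
Step 3: db*^2 = 1.78^2 = 3.1684
Step 4: Sum = 0.9801 + 6.0516 + 3.1684 = 10.2001
Step 5: Delta E = sqrt(10.2001) = 3.19

3.19 Delta E


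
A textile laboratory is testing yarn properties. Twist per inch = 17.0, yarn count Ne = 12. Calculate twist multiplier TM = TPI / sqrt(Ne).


Formula: TM = TPI / sqrt(Ne)
Step 1: sqrt(Ne) = sqrt(12) = 3.4641
Step 2: TM = 17.0 / 3.4641 = 4.91

4.91 TM


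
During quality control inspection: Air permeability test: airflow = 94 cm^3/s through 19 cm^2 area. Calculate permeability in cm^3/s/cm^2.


Formula: Air Permeability = Airflow / Test Area
AP = 94 cm^3/s / 19 cm^2
AP = 4.9 cm^3/s/cm^2

4.9 cm^3/s/cm^2


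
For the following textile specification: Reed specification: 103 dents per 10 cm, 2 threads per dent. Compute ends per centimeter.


Formula: EPC = (dents per 10 cm * ends per dent) / 10
Step 1: Total ends per 10 cm = 103 * 2 = 206
Step 2: EPC = 206 / 10 = 20.6 ends/cm

20.6 ends/cm


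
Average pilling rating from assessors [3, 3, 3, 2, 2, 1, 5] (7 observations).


Formula: Mean = sum / count
Sum = 3 + 3 + 3 + 2 + 2 + 1 + 5 = 19
Mean = 19 / 7 = 2.7

2.7


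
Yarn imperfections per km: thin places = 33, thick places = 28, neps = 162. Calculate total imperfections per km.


Formula: Total = thin places + thick places + neps
Total = 33 + 28 + 162
Total = 223 imperfections/km

223 imperfections/km


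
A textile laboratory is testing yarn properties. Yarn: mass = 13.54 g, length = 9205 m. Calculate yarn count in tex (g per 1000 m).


Formula: Tex = (mass_g / length_m) * 1000
Substituting: Tex = (13.54 / 9205) * 1000
Intermediate: 13.54 / 9205 = 0.00147094 g/m
Tex = 0.00147094 * 1000 = 1.47 tex

1.47 tex


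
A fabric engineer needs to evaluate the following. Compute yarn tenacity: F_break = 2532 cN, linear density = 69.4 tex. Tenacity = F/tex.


Formula: Tenacity = Breaking force / Linear density
Tenacity = 2532 cN / 69.4 tex
Tenacity = 36.48 cN/tex

36.48 cN/tex


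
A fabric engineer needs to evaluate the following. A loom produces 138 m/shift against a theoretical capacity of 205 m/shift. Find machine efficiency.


Formula: Efficiency% = (Actual output / Theoretical output) * 100
Efficiency% = (138 / 205) * 100
Efficiency% = 0.673171 * 100 = 67.3171% ≈ 67.3%

67.3%


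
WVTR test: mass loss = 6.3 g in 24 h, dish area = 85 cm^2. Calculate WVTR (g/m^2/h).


Formula: WVTR = mass_loss / (area * time)
Step 1: Convert area: 85 cm^2 = 0.0085 m^2
Step 2: WVTR = 6.3 g / (0.0085 m^2 * 24 h)
Step 3: WVTR = 6.3 / 0.204 = 30.9 g/m^2/h

30.9 g/m^2/h


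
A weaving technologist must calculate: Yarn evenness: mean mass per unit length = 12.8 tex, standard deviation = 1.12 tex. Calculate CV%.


Formula: CV% = (standard deviation / mean) * 100
Step 1: Ratio = 1.12 / 12.8 = 0.0875
Step 2: CV% = 0.0875 * 100 = 8.75% ≈ 8.8%

8.8%


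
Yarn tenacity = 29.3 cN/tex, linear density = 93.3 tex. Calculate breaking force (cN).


Formula: Breaking force = Tenacity * Linear density
F = 29.3 cN/tex * 93.3 tex
F = 2733.69 cN

2733.69 cN


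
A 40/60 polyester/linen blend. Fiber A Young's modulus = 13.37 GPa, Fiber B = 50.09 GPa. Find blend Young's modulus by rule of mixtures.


Formula: Blend property = (fraction_A * property_A) + (fraction_B * property_B)
Step 1: Contribution A = 40/100 * 13.37 GPa = 5.348 GPa
Step 2: Contribution B = 60/100 * 50.09 GPa = 30.054 GPa
Step 3: Blend Young's modulus = 5.348 + 30.054 = 35.402 GPa

35.402 GPa
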